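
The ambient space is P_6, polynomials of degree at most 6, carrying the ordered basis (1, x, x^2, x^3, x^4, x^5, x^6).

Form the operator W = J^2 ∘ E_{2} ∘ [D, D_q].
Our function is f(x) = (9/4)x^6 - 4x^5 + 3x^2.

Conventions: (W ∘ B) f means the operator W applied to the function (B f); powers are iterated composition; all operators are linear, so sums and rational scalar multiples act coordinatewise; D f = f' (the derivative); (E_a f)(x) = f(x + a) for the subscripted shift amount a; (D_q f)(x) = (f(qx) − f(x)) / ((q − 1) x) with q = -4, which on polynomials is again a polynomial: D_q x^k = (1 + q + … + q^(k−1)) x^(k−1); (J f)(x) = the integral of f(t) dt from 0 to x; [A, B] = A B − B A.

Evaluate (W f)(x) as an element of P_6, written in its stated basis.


D_q f = -(7371/4)x^5 - 820x^4 - 9x
D D_q f = -(36855/4)x^4 - 3280x^3 - 9
D f = (27/2)x^5 - 20x^4 + 6x
D_q D f = (5535/2)x^4 + 1020x^3 + 6
[D, D_q] f = -(47925/4)x^4 - 4300x^3 - 15
E_{2} [D, D_q] f = -(47925/4)x^4 - 100150x^3 - 313350x^2 - 435000x - 226115
J E_{2} [D, D_q] f = -(9585/4)x^5 - (50075/2)x^4 - 104450x^3 - 217500x^2 - 226115x
J J E_{2} [D, D_q] f = -(3195/8)x^6 - (10015/2)x^5 - (52225/2)x^4 - 72500x^3 - (226115/2)x^2

the result is g(x) = -(3195/8)x^6 - (10015/2)x^5 - (52225/2)x^4 - 72500x^3 - (226115/2)x^2


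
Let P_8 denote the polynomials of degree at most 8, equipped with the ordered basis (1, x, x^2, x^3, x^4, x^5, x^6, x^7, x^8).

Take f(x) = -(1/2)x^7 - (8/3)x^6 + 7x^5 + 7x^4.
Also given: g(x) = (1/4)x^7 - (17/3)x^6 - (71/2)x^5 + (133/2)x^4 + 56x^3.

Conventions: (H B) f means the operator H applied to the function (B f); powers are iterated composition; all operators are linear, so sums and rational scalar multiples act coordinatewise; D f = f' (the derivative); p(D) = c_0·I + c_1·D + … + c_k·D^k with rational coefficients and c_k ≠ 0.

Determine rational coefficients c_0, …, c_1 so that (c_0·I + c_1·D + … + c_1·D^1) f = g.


p(D) = -(1/2)·I + 2·D, i.e. c_0 = -1/2, c_1 = 2

D^0 f = -(1/2)x^7 - (8/3)x^6 + 7x^5 + 7x^4
D^1 f = -(7/2)x^6 - 16x^5 + 35x^4 + 28x^3
matching coefficients of g against c_0 f + c_1 Df + … from the top degree down determines the c_i
solution: c_0 = -1/2, c_1 = 2


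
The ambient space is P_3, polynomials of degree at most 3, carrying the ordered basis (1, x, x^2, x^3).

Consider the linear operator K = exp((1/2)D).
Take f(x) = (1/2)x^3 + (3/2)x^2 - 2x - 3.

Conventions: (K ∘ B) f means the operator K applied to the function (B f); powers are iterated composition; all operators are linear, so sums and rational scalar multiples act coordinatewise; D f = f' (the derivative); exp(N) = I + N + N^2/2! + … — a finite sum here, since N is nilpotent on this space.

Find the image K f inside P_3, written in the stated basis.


order-1 term: (3/4)x^2 + (3/2)x - 1
order-2 term: (3/8)x + 3/8
order-3 term: 1/16
the series for exp((1/2)D) f terminates at order 3
exp((1/2)D) f = (1/2)x^3 + (9/4)x^2 - (1/8)x - 57/16

g(x) = (1/2)x^3 + (9/4)x^2 - (1/8)x - 57/16


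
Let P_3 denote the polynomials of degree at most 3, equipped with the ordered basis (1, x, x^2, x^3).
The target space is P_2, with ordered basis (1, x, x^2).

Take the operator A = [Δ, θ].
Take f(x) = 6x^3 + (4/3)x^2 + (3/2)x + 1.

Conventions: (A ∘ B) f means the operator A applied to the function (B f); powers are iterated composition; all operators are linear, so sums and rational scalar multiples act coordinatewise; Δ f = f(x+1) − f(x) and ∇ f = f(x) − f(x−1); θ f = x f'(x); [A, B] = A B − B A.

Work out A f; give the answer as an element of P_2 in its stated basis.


θ f = 18x^3 + (8/3)x^2 + (3/2)x
Δ θ f = 54x^2 + (178/3)x + 133/6
Δ f = 18x^2 + (62/3)x + 53/6
θ Δ f = 36x^2 + (62/3)x
[Δ, θ] f = 18x^2 + (116/3)x + 133/6

g(x) = 18x^2 + (116/3)x + 133/6


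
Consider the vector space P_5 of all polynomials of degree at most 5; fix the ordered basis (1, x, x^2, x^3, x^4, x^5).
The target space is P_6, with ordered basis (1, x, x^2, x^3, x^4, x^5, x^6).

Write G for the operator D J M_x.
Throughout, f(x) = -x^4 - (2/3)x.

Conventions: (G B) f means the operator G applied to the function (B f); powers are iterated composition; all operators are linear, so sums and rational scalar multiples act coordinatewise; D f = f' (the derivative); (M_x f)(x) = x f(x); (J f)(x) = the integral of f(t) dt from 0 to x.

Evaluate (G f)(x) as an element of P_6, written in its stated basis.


the result is g(x) = -x^5 - (2/3)x^2

M_x f = -x^5 - (2/3)x^2
J M_x f = -(1/6)x^6 - (2/9)x^3
D J M_x f = -x^5 - (2/3)x^2


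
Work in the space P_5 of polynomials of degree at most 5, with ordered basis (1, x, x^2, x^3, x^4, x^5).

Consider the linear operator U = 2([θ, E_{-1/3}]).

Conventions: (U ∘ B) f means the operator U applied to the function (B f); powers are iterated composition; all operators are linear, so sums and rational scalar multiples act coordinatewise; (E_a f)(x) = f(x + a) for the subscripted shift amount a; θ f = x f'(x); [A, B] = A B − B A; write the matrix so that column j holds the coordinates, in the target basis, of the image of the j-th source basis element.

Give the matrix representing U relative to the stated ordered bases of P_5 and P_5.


the matrix is [[0, 2/3, -4/9, 2/9, -8/81, 10/243]; [0, 0, 4/3, -4/3, 8/9, -40/81]; [0, 0, 0, 2, -8/3, 20/9]; [0, 0, 0, 0, 8/3, -40/9]; [0, 0, 0, 0, 0, 10/3]; [0, 0, 0, 0, 0, 0]] (rows listed top to bottom)

image of 1: 0
image of x: 2/3
image of x^2: (4/3)x - 4/9
image of x^3: 2x^2 - (4/3)x + 2/9
image of x^4: (8/3)x^3 - (8/3)x^2 + (8/9)x - 8/81
image of x^5: (10/3)x^4 - (40/9)x^3 + (20/9)x^2 - (40/81)x + 10/243
each image's coordinates form column j of the matrix


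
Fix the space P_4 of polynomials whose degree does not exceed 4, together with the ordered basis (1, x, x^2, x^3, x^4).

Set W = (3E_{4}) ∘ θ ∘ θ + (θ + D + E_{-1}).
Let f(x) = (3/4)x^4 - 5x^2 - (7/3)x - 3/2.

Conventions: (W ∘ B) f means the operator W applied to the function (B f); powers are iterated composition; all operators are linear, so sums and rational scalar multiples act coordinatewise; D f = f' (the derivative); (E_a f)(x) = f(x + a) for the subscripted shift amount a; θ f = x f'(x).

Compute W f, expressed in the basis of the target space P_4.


the result is g(x) = (159/4)x^4 + 576x^3 + (6771/2)x^2 + (26164/3)x + 32889/4

θ f = 3x^4 - 10x^2 - (7/3)x
θ θ f = 12x^4 - 20x^2 - (7/3)x
E_{4} θ θ f = 12x^4 + 192x^3 + 1132x^2 + (8729/3)x + 8228/3
(3E_{4}) θ θ f = 36x^4 + 576x^3 + 3396x^2 + 8729x + 8228
θ f = 3x^4 - 10x^2 - (7/3)x
D f = 3x^3 - 10x - 7/3
E_{-1} f = (3/4)x^4 - 3x^3 - (1/2)x^2 + (14/3)x - 41/12
(θ + D + E_{-1}) f = (15/4)x^4 - (21/2)x^2 - (23/3)x - 23/4
((3E_{4}) ∘ θ ∘ θ + (θ + D + E_{-1})) f = (159/4)x^4 + 576x^3 + (6771/2)x^2 + (26164/3)x + 32889/4


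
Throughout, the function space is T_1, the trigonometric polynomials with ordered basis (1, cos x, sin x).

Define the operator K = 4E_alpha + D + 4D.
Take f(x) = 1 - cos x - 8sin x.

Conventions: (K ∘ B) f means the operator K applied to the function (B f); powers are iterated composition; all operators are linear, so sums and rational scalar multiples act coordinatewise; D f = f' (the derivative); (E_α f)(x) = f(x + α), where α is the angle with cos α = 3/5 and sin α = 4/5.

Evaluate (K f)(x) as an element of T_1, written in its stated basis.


E_alpha f = 1 - 7cos x - 4sin x
(4E_alpha) f = 4 - 28cos x - 16sin x
D f = -8cos x + sin x
D f = -8cos x + sin x
(4D) f = -32cos x + 4sin x
(4E_alpha + D + 4D) f = 4 - 68cos x - 11sin x

g(x) = 4 - 68cos x - 11sin x


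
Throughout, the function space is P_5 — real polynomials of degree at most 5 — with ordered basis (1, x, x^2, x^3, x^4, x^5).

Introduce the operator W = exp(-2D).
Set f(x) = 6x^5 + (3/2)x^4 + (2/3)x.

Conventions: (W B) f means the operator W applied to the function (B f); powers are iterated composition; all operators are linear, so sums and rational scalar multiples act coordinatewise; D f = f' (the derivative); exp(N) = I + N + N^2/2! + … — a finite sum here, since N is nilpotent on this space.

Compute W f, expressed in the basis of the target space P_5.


g(x) = 6x^5 - (117/2)x^4 + 228x^3 - 444x^2 + (1298/3)x - 508/3

order-1 term: -60x^4 - 12x^3 - 4/3
order-2 term: 240x^3 + 36x^2
order-3 term: -480x^2 - 48x
order-4 term: 480x + 24
order-5 term: -192
the series for exp(-2D) f terminates at order 5
exp(-2D) f = 6x^5 - (117/2)x^4 + 228x^3 - 444x^2 + (1298/3)x - 508/3


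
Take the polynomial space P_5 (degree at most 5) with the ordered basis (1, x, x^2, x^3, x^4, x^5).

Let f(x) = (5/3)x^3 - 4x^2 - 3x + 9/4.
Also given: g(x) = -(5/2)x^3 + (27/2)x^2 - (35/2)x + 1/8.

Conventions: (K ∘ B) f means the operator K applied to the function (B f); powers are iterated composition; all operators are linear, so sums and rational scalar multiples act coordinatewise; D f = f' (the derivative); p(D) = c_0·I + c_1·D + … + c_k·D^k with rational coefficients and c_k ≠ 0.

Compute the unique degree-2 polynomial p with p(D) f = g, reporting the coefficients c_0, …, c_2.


D^0 f = (5/3)x^3 - 4x^2 - 3x + 9/4
D^1 f = 5x^2 - 8x - 3
D^2 f = 10x - 8
matching coefficients of g against c_0 f + c_1 Df + … from the top degree down determines the c_i
solution: c_0 = -3/2, c_1 = 3/2, c_2 = -1

c_0 = -3/2, c_1 = 3/2, c_2 = -1


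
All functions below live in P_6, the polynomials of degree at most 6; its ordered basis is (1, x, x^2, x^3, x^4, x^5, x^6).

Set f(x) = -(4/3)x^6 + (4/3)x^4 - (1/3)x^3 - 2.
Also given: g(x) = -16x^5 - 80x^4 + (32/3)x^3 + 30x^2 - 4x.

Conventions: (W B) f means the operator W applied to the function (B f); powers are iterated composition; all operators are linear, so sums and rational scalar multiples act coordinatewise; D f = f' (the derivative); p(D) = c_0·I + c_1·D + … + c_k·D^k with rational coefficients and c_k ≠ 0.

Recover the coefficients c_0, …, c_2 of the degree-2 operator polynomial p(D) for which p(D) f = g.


c_0 = 0, c_1 = 2, c_2 = 2

D^0 f = -(4/3)x^6 + (4/3)x^4 - (1/3)x^3 - 2
D^1 f = -8x^5 + (16/3)x^3 - x^2
D^2 f = -40x^4 + 16x^2 - 2x
matching coefficients of g against c_0 f + c_1 Df + … from the top degree down determines the c_i
solution: c_0 = 0, c_1 = 2, c_2 = 2


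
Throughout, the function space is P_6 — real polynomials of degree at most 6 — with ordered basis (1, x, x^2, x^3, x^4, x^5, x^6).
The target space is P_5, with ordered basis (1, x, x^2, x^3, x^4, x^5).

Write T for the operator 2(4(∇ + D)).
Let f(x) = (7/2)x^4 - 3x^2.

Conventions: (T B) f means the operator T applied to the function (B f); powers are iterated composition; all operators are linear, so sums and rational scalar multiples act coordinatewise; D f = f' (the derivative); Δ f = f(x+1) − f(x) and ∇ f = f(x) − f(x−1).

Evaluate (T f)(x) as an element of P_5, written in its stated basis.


the result is g(x) = 224x^3 - 168x^2 + 16x - 4

∇ f = 14x^3 - 21x^2 + 8x - 1/2
D f = 14x^3 - 6x
(∇ + D) f = 28x^3 - 21x^2 + 2x - 1/2
(4(∇ + D)) f = 112x^3 - 84x^2 + 8x - 2
(2(4(∇ + D))) f = 224x^3 - 168x^2 + 16x - 4


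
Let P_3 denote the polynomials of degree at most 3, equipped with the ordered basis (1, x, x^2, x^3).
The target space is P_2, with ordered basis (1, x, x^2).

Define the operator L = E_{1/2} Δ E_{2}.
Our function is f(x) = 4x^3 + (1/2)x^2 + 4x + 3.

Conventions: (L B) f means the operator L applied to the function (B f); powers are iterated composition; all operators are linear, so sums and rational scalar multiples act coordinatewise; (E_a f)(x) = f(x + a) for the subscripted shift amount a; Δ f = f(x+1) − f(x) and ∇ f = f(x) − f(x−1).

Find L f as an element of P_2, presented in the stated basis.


g(x) = 12x^2 + 73x + 116

E_{2} f = 4x^3 + (49/2)x^2 + 54x + 45
Δ E_{2} f = 12x^2 + 61x + 165/2
E_{1/2} Δ E_{2} f = 12x^2 + 73x + 116


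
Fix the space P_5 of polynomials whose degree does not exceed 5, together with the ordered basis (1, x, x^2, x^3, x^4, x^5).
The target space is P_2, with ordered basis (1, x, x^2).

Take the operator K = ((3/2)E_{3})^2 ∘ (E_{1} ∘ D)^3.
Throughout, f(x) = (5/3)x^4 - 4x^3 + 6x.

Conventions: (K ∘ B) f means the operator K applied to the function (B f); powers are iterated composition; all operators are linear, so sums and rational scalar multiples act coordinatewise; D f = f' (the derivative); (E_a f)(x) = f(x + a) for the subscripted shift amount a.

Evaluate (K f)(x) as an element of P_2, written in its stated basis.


D f = (20/3)x^3 - 12x^2 + 6
E_{1} D f = (20/3)x^3 + 8x^2 - 4x + 2/3
D (E_{1} ∘ D) f = 20x^2 + 16x - 4
E_{1} D (E_{1} ∘ D) f = 20x^2 + 56x + 32
D (E_{1} ∘ D) (E_{1} ∘ D) f = 40x + 56
E_{1} D (E_{1} ∘ D) (E_{1} ∘ D) f = 40x + 96
E_{3} (E_{1} ∘ D)^3 f = 40x + 216
((3/2)E_{3}) (E_{1} ∘ D)^3 f = 60x + 324
E_{3} ((3/2)E_{3}) (E_{1} ∘ D)^3 f = 60x + 504
((3/2)E_{3}) ((3/2)E_{3}) (E_{1} ∘ D)^3 f = 90x + 756

g(x) = 90x + 756


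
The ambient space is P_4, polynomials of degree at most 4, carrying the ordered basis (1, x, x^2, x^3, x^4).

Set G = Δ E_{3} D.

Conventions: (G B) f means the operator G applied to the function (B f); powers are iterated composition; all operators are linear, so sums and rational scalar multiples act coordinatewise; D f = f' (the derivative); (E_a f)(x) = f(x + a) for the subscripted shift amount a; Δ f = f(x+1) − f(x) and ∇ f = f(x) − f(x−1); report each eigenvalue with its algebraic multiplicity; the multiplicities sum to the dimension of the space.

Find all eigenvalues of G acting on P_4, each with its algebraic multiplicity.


λ = 0 (multiplicity 5)

image of 1: 0
image of x: 0
image of x^2: 2
image of x^3: 6x + 21
image of x^4: 12x^2 + 84x + 148
the matrix is upper triangular; its diagonal is (0, 0, 0, 0, 0)
for a triangular matrix the eigenvalues are the diagonal entries, with algebraic multiplicity their repetition count


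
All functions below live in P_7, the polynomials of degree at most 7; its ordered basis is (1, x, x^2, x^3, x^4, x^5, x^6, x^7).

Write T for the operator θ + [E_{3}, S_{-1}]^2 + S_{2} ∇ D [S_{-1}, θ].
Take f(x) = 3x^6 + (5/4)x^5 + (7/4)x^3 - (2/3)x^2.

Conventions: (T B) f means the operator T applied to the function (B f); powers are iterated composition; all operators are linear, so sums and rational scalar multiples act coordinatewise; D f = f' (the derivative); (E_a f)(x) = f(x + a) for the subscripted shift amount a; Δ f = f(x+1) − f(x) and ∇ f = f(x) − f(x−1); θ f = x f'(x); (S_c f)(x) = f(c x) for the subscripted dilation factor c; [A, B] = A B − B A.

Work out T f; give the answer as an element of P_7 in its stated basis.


the image equals g(x) = 18x^6 + (25/4)x^5 - 3240x^4 - (3579/4)x^3 - (349924/3)x^2 - 16578x - 279888

θ f = 18x^6 + (25/4)x^5 + (21/4)x^3 - (4/3)x^2
S_{-1} f = 3x^6 - (5/4)x^5 - (7/4)x^3 - (2/3)x^2
E_{3} S_{-1} f = 3x^6 + (211/4)x^5 + (1545/4)x^4 + (6023/4)x^3 + (39493/12)x^2 + (7633/2)x + 1830
E_{3} f = 3x^6 + (221/4)x^5 + (1695/4)x^4 + (6937/4)x^3 + (47971/12)x^2 + (9847/2)x + 2532
S_{-1} E_{3} f = 3x^6 - (221/4)x^5 + (1695/4)x^4 - (6937/4)x^3 + (47971/12)x^2 - (9847/2)x + 2532
[E_{3}, S_{-1}] f = 108x^5 - (75/2)x^4 + 3240x^3 - (1413/2)x^2 + 8740x - 702
S_{-1} [E_{3}, S_{-1}] f = -108x^5 - (75/2)x^4 - 3240x^3 - (1413/2)x^2 - 8740x - 702
E_{3} S_{-1} [E_{3}, S_{-1}] f = -108x^5 - (3315/2)x^4 - 13410x^3 - (122103/2)x^2 - 148249x - 150042
E_{3} [E_{3}, S_{-1}] f = 108x^5 + (3165/2)x^4 + 12510x^3 + (111177/2)x^2 + 131671x + 129846
S_{-1} E_{3} [E_{3}, S_{-1}] f = -108x^5 + (3165/2)x^4 - 12510x^3 + (111177/2)x^2 - 131671x + 129846
[E_{3}, S_{-1}] [E_{3}, S_{-1}] f = -3240x^4 - 900x^3 - 116640x^2 - 16578x - 279888
θ f = 18x^6 + (25/4)x^5 + (21/4)x^3 - (4/3)x^2
S_{-1} θ f = 18x^6 - (25/4)x^5 - (21/4)x^3 - (4/3)x^2
S_{-1} f = 3x^6 - (5/4)x^5 - (7/4)x^3 - (2/3)x^2
θ S_{-1} f = 18x^6 - (25/4)x^5 - (21/4)x^3 - (4/3)x^2
[S_{-1}, θ] f = 0
D [S_{-1}, θ] f = 0
∇ D [S_{-1}, θ] f = 0
S_{2} ∇ D [S_{-1}, θ] f = 0
(θ + [E_{3}, S_{-1}]^2 + S_{2} ∇ D [S_{-1}, θ]) f = 18x^6 + (25/4)x^5 - 3240x^4 - (3579/4)x^3 - (349924/3)x^2 - 16578x - 279888


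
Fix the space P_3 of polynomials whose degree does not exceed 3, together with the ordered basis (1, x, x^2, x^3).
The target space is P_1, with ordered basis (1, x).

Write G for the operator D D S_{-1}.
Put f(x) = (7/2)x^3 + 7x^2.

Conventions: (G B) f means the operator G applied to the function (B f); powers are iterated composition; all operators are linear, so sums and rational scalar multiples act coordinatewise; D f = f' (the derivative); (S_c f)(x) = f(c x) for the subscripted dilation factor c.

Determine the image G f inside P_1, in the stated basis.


g(x) = -21x + 14

S_{-1} f = -(7/2)x^3 + 7x^2
D S_{-1} f = -(21/2)x^2 + 14x
D D S_{-1} f = -21x + 14


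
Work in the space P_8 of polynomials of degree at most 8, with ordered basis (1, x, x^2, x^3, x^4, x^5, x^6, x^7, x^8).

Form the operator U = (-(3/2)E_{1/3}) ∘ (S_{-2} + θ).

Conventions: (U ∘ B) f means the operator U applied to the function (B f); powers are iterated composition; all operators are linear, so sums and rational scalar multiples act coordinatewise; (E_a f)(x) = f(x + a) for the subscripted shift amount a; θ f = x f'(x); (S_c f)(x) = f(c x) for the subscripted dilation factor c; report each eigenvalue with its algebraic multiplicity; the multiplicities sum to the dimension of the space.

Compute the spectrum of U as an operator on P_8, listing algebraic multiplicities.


λ = -396 (multiplicity 1), λ = -105 (multiplicity 1), λ = -30 (multiplicity 1), λ = -9 (multiplicity 1), λ = -3/2 (multiplicity 1), λ = 3/2 (multiplicity 1), λ = 15/2 (multiplicity 1), λ = 81/2 (multiplicity 1), λ = 363/2 (multiplicity 1)

image of 1: -3/2
image of x: (3/2)x + 1/2
image of x^2: -9x^2 - 6x - 1
image of x^3: (15/2)x^3 + (15/2)x^2 + (5/2)x + 5/18
image of x^4: -30x^4 - 40x^3 - 20x^2 - (40/9)x - 10/27
image of x^5: (81/2)x^5 + (135/2)x^4 + 45x^3 + 15x^2 + (5/2)x + 1/6
image of x^6: -105x^6 - 210x^5 - 175x^4 - (700/9)x^3 - (175/9)x^2 - (70/27)x - 35/243
image of x^7: (363/2)x^7 + (847/2)x^6 + (847/2)x^5 + (4235/18)x^4 + (4235/54)x^3 + (847/54)x^2 + (847/486)x + 121/1458
image of x^8: -396x^8 - 1056x^7 - 1232x^6 - (2464/3)x^5 - (3080/9)x^4 - (2464/27)x^3 - (1232/81)x^2 - (352/243)x - 44/729
the matrix is upper triangular; its diagonal is (-3/2, 3/2, -9, 15/2, -30, 81/2, -105, 363/2, -396)
for a triangular matrix the eigenvalues are the diagonal entries, with algebraic multiplicity their repetition count


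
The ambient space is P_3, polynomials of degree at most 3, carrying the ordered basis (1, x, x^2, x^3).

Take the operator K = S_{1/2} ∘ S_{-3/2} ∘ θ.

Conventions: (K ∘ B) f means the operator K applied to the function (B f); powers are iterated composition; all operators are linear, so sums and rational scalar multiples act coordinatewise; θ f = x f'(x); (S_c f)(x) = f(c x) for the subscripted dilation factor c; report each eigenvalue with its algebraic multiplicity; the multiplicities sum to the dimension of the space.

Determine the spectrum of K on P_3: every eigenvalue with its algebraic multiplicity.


image of 1: 0
image of x: -(3/4)x
image of x^2: (9/8)x^2
image of x^3: -(81/64)x^3
the matrix is upper triangular; its diagonal is (0, -3/4, 9/8, -81/64)
for a triangular matrix the eigenvalues are the diagonal entries, with algebraic multiplicity their repetition count

λ = -81/64 (multiplicity 1), λ = -3/4 (multiplicity 1), λ = 0 (multiplicity 1), λ = 9/8 (multiplicity 1)


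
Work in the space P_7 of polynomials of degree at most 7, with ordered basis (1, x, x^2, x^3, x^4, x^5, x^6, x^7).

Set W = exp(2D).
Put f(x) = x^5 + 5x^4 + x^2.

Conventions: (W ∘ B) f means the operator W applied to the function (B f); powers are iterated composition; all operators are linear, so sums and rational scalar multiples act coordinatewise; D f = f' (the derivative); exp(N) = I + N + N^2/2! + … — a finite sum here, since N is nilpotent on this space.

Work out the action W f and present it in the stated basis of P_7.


the result is g(x) = x^5 + 15x^4 + 80x^3 + 201x^2 + 244x + 116

order-1 term: 10x^4 + 40x^3 + 4x
order-2 term: 40x^3 + 120x^2 + 4
order-3 term: 80x^2 + 160x
order-4 term: 80x + 80
order-5 term: 32
the series for exp(2D) f terminates at order 5
exp(2D) f = x^5 + 15x^4 + 80x^3 + 201x^2 + 244x + 116


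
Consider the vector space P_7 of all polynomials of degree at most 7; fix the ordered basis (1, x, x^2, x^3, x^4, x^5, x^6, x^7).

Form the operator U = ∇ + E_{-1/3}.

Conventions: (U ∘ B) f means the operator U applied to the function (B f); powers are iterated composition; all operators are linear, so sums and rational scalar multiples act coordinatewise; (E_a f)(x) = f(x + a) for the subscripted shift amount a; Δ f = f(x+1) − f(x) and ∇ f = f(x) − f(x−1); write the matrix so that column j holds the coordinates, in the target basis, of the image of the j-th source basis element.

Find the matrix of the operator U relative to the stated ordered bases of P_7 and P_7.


image of 1: 1
image of x: x + 2/3
image of x^2: x^2 + (4/3)x - 8/9
image of x^3: x^3 + 2x^2 - (8/3)x + 26/27
image of x^4: x^4 + (8/3)x^3 - (16/3)x^2 + (104/27)x - 80/81
image of x^5: x^5 + (10/3)x^4 - (80/9)x^3 + (260/27)x^2 - (400/81)x + 242/243
image of x^6: x^6 + 4x^5 - (40/3)x^4 + (520/27)x^3 - (400/27)x^2 + (484/81)x - 728/729
image of x^7: x^7 + (14/3)x^6 - (56/3)x^5 + (910/27)x^4 - (2800/81)x^3 + (1694/81)x^2 - (5096/729)x + 2186/2187
each image's coordinates form column j of the matrix

the matrix is [[1, 2/3, -8/9, 26/27, -80/81, 242/243, -728/729, 2186/2187]; [0, 1, 4/3, -8/3, 104/27, -400/81, 484/81, -5096/729]; [0, 0, 1, 2, -16/3, 260/27, -400/27, 1694/81]; [0, 0, 0, 1, 8/3, -80/9, 520/27, -2800/81]; [0, 0, 0, 0, 1, 10/3, -40/3, 910/27]; [0, 0, 0, 0, 0, 1, 4, -56/3]; [0, 0, 0, 0, 0, 0, 1, 14/3]; [0, 0, 0, 0, 0, 0, 0, 1]] (rows listed top to bottom)


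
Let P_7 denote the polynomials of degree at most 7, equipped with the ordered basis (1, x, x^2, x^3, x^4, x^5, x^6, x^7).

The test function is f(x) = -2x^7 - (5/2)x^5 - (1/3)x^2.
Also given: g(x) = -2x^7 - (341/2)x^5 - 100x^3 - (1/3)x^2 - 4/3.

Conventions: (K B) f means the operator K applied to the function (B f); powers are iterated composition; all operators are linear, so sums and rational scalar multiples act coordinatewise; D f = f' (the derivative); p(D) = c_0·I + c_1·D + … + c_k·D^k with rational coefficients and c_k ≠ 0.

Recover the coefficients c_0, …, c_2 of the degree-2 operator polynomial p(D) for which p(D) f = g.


p(D) = I + 2·D^2, i.e. c_0 = 1, c_1 = 0, c_2 = 2

D^0 f = -2x^7 - (5/2)x^5 - (1/3)x^2
D^1 f = -14x^6 - (25/2)x^4 - (2/3)x
D^2 f = -84x^5 - 50x^3 - 2/3
matching coefficients of g against c_0 f + c_1 Df + … from the top degree down determines the c_i
solution: c_0 = 1, c_1 = 0, c_2 = 2


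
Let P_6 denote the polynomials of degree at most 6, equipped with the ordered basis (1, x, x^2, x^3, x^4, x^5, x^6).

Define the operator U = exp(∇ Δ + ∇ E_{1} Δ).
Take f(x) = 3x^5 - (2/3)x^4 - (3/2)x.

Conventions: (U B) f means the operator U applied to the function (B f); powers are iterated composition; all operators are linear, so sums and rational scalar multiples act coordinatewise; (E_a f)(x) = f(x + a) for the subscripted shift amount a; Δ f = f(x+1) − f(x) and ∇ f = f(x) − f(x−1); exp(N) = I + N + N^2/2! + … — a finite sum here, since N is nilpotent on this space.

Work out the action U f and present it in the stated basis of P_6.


order-1 term: 120x^3 + 164x^2 + 224x + 238/3
order-2 term: 720x + 688
the series for exp(∇ Δ + ∇ E_{1} Δ) f terminates at order 2
exp(∇ Δ + ∇ E_{1} Δ) f = 3x^5 - (2/3)x^4 + 120x^3 + 164x^2 + (1885/2)x + 2302/3

g(x) = 3x^5 - (2/3)x^4 + 120x^3 + 164x^2 + (1885/2)x + 2302/3


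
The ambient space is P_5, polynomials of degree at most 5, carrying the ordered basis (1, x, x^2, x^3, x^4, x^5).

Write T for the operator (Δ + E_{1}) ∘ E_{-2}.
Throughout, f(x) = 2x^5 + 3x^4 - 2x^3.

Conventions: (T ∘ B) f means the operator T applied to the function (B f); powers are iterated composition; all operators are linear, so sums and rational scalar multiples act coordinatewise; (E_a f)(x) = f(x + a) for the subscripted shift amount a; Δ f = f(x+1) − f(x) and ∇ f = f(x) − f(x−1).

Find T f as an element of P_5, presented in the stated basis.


E_{-2} f = 2x^5 - 17x^4 + 54x^3 - 76x^2 + 40x
Δ E_{-2} f = 10x^4 - 48x^3 + 80x^2 - 48x + 3
E_{1} E_{-2} f = 2x^5 - 7x^4 + 6x^3 + 4x^2 - 8x + 3
(Δ + E_{1}) E_{-2} f = 2x^5 + 3x^4 - 42x^3 + 84x^2 - 56x + 6

g(x) = 2x^5 + 3x^4 - 42x^3 + 84x^2 - 56x + 6


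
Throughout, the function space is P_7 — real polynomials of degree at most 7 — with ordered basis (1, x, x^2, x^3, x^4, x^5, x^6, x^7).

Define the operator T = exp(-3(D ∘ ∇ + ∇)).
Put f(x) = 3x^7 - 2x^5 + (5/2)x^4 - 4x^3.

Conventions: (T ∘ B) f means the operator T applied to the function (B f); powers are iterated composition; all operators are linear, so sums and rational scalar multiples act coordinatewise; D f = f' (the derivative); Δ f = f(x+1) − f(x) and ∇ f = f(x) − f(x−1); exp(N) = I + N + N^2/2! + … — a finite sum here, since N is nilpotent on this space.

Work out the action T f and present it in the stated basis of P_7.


order-1 term: -63x^6 - 189x^5 + 660x^4 - 915x^3 + 627x^2 - 129x - 33/2
order-2 term: 567x^5 + 2835x^4 - 4905x^3 - 3240x^2 + 12141x - 14247/2
order-3 term: -2835x^4 - 17010x^3 + 9045x^2 + 35370x - 24948
order-4 term: 8505x^3 + 51030x^2 + 7695x - 104895/2
order-5 term: -15309x^2 - 76545x - 25029
order-6 term: 15309x + 45927
order-7 term: -6561
the series for exp(-3(D ∘ ∇ + ∇)) f terminates at order 7
exp(-3(D ∘ ∇ + ∇)) f = 3x^7 - 63x^6 + 376x^5 + (1325/2)x^4 - 14329x^3 + 42153x^2 - 6159x - 140397/2

the result is g(x) = 3x^7 - 63x^6 + 376x^5 + (1325/2)x^4 - 14329x^3 + 42153x^2 - 6159x - 140397/2


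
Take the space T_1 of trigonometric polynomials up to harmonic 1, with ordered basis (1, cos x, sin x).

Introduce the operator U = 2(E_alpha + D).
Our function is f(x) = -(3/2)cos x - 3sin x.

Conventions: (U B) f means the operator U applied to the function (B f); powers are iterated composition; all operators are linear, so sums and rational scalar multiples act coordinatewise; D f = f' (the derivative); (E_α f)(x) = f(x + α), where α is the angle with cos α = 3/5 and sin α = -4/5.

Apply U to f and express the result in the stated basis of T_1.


the image equals g(x) = -3cos x - 3sin x

E_alpha f = (3/2)cos x - 3sin x
D f = -3cos x + (3/2)sin x
(E_alpha + D) f = -(3/2)cos x - (3/2)sin x
(2(E_alpha + D)) f = -3cos x - 3sin x


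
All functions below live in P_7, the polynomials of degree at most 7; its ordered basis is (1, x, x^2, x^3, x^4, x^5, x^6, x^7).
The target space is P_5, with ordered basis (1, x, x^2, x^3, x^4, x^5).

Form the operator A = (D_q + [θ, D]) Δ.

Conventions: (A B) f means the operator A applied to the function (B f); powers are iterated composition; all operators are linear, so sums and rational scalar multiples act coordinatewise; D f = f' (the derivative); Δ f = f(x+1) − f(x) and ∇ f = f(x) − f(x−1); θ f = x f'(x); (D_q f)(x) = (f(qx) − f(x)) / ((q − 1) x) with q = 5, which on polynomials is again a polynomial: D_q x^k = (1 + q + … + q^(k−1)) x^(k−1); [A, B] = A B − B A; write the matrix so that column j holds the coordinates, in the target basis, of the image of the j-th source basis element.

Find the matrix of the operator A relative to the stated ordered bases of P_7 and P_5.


the matrix is [[0, 0, 0, 0, 0, 0, 0, 0]; [0, 0, 0, 12, 24, 40, 60, 84]; [0, 0, 0, 0, 112, 280, 560, 980]; [0, 0, 0, 0, 0, 760, 2280, 5320]; [0, 0, 0, 0, 0, 0, 4656, 16296]; [0, 0, 0, 0, 0, 0, 0, 27300]] (rows listed top to bottom)

image of 1: 0
image of x: 0
image of x^2: 0
image of x^3: 12x
image of x^4: 112x^2 + 24x
image of x^5: 760x^3 + 280x^2 + 40x
image of x^6: 4656x^4 + 2280x^3 + 560x^2 + 60x
image of x^7: 27300x^5 + 16296x^4 + 5320x^3 + 980x^2 + 84x
each image's coordinates form column j of the matrix


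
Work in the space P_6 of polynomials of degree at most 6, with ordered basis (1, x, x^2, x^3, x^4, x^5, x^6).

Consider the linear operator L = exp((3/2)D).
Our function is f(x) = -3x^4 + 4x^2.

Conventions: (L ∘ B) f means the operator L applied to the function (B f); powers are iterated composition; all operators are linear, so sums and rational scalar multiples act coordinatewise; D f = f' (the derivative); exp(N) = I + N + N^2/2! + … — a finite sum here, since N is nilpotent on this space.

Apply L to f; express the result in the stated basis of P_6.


the image equals g(x) = -3x^4 - 18x^3 - (73/2)x^2 - (57/2)x - 99/16

order-1 term: -18x^3 + 12x
order-2 term: -(81/2)x^2 + 9
order-3 term: -(81/2)x
order-4 term: -243/16
the series for exp((3/2)D) f terminates at order 4
exp((3/2)D) f = -3x^4 - 18x^3 - (73/2)x^2 - (57/2)x - 99/16


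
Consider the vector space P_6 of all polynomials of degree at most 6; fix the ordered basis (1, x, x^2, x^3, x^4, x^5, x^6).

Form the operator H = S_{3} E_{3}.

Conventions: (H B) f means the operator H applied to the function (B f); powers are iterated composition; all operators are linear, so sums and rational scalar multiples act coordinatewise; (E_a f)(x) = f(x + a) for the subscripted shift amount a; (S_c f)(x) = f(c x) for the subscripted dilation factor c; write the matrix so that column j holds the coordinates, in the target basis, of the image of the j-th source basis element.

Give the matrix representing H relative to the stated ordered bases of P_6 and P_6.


the matrix is [[1, 3, 9, 27, 81, 243, 729]; [0, 3, 18, 81, 324, 1215, 4374]; [0, 0, 9, 81, 486, 2430, 10935]; [0, 0, 0, 27, 324, 2430, 14580]; [0, 0, 0, 0, 81, 1215, 10935]; [0, 0, 0, 0, 0, 243, 4374]; [0, 0, 0, 0, 0, 0, 729]] (rows listed top to bottom)

image of 1: 1
image of x: 3x + 3
image of x^2: 9x^2 + 18x + 9
image of x^3: 27x^3 + 81x^2 + 81x + 27
image of x^4: 81x^4 + 324x^3 + 486x^2 + 324x + 81
image of x^5: 243x^5 + 1215x^4 + 2430x^3 + 2430x^2 + 1215x + 243
image of x^6: 729x^6 + 4374x^5 + 10935x^4 + 14580x^3 + 10935x^2 + 4374x + 729
each image's coordinates form column j of the matrix


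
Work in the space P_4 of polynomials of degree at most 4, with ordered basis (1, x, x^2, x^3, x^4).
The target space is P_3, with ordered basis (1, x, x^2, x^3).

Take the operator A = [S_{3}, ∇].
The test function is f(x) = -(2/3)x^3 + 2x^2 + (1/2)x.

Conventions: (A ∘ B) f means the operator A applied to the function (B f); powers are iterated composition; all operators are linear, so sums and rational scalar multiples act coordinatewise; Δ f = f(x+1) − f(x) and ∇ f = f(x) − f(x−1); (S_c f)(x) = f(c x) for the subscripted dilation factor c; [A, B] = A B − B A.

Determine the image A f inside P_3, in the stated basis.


∇ f = -2x^2 + 6x - 13/6
S_{3} ∇ f = -18x^2 + 18x - 13/6
S_{3} f = -18x^3 + 18x^2 + (3/2)x
∇ S_{3} f = -54x^2 + 90x - 69/2
[S_{3}, ∇] f = 36x^2 - 72x + 97/3

the image equals g(x) = 36x^2 - 72x + 97/3


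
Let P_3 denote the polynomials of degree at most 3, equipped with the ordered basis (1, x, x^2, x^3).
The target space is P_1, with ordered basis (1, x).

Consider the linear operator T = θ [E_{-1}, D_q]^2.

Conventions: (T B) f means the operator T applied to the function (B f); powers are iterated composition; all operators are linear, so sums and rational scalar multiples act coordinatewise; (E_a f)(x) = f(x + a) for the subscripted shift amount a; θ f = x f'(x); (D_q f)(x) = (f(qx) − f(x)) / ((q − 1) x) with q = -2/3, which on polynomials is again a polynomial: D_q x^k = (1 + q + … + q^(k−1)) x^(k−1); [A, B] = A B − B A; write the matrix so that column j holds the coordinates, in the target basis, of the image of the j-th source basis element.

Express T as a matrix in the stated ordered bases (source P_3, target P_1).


the matrix is [[0, 0, 0, 0]; [0, 0, 0, 0]] (rows listed top to bottom)

image of 1: 0
image of x: 0
image of x^2: 0
image of x^3: 0
each image's coordinates form column j of the matrix


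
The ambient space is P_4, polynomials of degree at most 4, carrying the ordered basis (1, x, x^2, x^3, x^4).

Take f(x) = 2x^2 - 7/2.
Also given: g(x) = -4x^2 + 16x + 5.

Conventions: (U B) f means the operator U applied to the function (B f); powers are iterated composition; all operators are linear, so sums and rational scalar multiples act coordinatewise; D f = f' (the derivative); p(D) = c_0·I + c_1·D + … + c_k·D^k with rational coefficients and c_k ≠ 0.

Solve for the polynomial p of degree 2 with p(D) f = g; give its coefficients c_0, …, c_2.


c_0 = -2, c_1 = 4, c_2 = -1/2

D^0 f = 2x^2 - 7/2
D^1 f = 4x
D^2 f = 4
matching coefficients of g against c_0 f + c_1 Df + … from the top degree down determines the c_i
solution: c_0 = -2, c_1 = 4, c_2 = -1/2


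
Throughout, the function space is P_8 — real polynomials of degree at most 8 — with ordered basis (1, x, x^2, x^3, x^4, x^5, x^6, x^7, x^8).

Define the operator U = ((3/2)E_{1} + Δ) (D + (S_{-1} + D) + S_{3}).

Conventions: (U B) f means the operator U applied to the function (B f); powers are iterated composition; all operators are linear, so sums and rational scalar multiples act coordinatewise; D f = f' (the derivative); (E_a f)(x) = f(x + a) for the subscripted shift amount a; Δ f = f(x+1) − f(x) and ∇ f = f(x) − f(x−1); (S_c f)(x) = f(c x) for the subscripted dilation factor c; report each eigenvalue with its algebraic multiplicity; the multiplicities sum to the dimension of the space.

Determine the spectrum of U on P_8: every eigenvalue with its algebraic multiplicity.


λ = 3 (multiplicity 2), λ = 15 (multiplicity 1), λ = 39 (multiplicity 1), λ = 123 (multiplicity 1), λ = 363 (multiplicity 1), λ = 1095 (multiplicity 1), λ = 3279 (multiplicity 1), λ = 9843 (multiplicity 1)

image of 1: 3
image of x: 3x + 8
image of x^2: 15x^2 + 56x + 35
image of x^3: 39x^3 + 204x^2 + 225x + 80
image of x^4: 123x^4 + 832x^3 + 1290x^2 + 880x + 225
image of x^5: 363x^5 + 3040x^4 + 6150x^3 + 6200x^2 + 3125x + 630
image of x^6: 1095x^6 + 10968x^5 + 27525x^4 + 36800x^3 + 27675x^2 + 11100x + 1855
image of x^7: 3279x^7 + 38276x^6 + 114975x^5 + 191800x^4 + 191975x^3 + 115290x^2 + 38465x + 5500
image of x^8: 9843x^8 + 131264x^7 + 459620x^6 + 919520x^5 + 1149750x^4 + 920080x^3 + 460180x^2 + 131520x + 16445
the matrix is upper triangular; its diagonal is (3, 3, 15, 39, 123, 363, 1095, 3279, 9843)
for a triangular matrix the eigenvalues are the diagonal entries, with algebraic multiplicity their repetition count


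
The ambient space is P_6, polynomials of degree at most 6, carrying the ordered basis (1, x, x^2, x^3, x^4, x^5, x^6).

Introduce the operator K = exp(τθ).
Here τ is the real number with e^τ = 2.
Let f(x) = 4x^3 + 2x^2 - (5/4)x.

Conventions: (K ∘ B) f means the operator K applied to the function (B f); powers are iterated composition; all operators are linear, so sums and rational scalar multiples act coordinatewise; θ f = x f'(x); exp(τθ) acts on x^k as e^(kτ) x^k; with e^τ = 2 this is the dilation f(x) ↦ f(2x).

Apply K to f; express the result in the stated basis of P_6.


the result is g(x) = 32x^3 + 8x^2 - (5/2)x

exp(τθ) x^k = e^(kτ) x^k; with e^τ = 2 this sends x^k to 2^k x^k
x ↦ 2 x
x^2 ↦ 4 x^2
x^3 ↦ 8 x^3
applying this coordinatewise to f: exp(τθ) f = 32x^3 + 8x^2 - (5/2)x


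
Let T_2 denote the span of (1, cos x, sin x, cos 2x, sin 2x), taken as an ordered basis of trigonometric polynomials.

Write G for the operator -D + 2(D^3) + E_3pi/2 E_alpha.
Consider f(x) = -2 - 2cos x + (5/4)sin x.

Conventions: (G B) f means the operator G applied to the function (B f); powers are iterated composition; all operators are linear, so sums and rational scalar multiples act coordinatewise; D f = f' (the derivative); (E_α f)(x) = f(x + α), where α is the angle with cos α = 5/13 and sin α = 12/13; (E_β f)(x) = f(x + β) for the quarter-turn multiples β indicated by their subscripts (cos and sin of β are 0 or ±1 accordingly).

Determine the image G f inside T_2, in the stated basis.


D f = (5/4)cos x + 2sin x
(-D) f = -(5/4)cos x - 2sin x
D f = (5/4)cos x + 2sin x
D D f = 2cos x - (5/4)sin x
D D D f = -(5/4)cos x - 2sin x
(2(D^3)) f = -(5/2)cos x - 4sin x
E_alpha f = -2 + (5/13)cos x + (121/52)sin x
E_3pi/2 E_alpha f = -2 - (121/52)cos x + (5/13)sin x
(-D + 2(D^3) + E_3pi/2 E_alpha) f = -2 - (79/13)cos x - (73/13)sin x

the image equals g(x) = -2 - (79/13)cos x - (73/13)sin x


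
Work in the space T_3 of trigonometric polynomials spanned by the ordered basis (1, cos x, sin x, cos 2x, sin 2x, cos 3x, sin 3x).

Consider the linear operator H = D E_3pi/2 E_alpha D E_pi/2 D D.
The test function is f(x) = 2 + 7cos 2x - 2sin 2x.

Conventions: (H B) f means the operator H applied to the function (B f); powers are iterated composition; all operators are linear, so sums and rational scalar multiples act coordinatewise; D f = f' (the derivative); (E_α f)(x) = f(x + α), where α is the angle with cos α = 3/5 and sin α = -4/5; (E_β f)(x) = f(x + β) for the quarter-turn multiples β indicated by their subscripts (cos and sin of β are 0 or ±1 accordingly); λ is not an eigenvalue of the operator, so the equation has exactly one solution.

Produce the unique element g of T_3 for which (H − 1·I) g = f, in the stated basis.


write g with unknown coordinates in the stated basis and equate coefficients in (H − 1·I) g = f
solving from the highest basis element down gives g = -2 - (1727/6649)cos 2x - (2414/6649)sin 2x
check: H g = (44816/6649)cos 2x - (15712/6649)sin 2x
so H g − 1·g = 2 + 7cos 2x - 2sin 2x = f ✓

the image equals g(x) = -2 - (1727/6649)cos 2x - (2414/6649)sin 2x


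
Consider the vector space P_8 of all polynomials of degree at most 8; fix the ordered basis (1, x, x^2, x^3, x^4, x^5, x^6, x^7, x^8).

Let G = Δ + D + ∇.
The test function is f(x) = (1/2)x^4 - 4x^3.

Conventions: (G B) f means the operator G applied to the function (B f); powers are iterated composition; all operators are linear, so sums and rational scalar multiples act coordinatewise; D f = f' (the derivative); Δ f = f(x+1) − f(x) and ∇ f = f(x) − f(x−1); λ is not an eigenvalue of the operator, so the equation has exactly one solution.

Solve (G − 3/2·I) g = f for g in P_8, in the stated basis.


write g with unknown coordinates in the stated basis and equate coefficients in (G − 3/2·I) g = f
solving from the highest basis element down gives g = -(1/3)x^4 - (16/9)x - 32/9
check: G g = -4x^3 - (8/3)x - 16/3
so G g − 3/2·g = (1/2)x^4 - 4x^3 = f ✓

the result is g(x) = -(1/3)x^4 - (16/9)x - 32/9


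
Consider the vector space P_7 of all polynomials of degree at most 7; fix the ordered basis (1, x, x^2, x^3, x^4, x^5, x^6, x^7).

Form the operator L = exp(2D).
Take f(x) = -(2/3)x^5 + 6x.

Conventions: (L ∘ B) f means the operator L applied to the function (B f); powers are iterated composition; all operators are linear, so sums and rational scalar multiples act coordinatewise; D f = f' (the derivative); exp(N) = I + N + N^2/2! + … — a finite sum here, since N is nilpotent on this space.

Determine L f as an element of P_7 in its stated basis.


the image equals g(x) = -(2/3)x^5 - (20/3)x^4 - (80/3)x^3 - (160/3)x^2 - (142/3)x - 28/3

order-1 term: -(20/3)x^4 + 12
order-2 term: -(80/3)x^3
order-3 term: -(160/3)x^2
order-4 term: -(160/3)x
order-5 term: -64/3
the series for exp(2D) f terminates at order 5
exp(2D) f = -(2/3)x^5 - (20/3)x^4 - (80/3)x^3 - (160/3)x^2 - (142/3)x - 28/3


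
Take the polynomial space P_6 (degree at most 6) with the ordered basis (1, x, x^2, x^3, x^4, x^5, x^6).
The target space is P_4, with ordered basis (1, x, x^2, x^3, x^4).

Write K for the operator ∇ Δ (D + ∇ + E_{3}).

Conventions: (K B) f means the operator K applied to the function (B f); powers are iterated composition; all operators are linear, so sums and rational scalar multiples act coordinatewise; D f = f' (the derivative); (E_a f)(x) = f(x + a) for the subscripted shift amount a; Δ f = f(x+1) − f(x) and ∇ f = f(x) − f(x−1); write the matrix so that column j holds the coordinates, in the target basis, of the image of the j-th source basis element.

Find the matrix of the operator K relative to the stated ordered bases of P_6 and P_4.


the matrix is [[0, 0, 2, 30, 98, 610, 2642]; [0, 0, 0, 6, 120, 490, 3660]; [0, 0, 0, 0, 12, 300, 1470]; [0, 0, 0, 0, 0, 20, 600]; [0, 0, 0, 0, 0, 0, 30]] (rows listed top to bottom)

image of 1: 0
image of x: 0
image of x^2: 2
image of x^3: 6x + 30
image of x^4: 12x^2 + 120x + 98
image of x^5: 20x^3 + 300x^2 + 490x + 610
image of x^6: 30x^4 + 600x^3 + 1470x^2 + 3660x + 2642
each image's coordinates form column j of the matrix
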